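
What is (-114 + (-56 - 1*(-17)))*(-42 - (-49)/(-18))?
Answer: 13685/2 ≈ 6842.5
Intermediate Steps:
(-114 + (-56 - 1*(-17)))*(-42 - (-49)/(-18)) = (-114 + (-56 + 17))*(-42 - (-49)*(-1)/18) = (-114 - 39)*(-42 - 1*49/18) = -153*(-42 - 49/18) = -153*(-805/18) = 13685/2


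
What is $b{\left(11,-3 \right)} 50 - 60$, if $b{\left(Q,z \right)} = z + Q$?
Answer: $340$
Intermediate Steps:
$b{\left(Q,z \right)} = Q + z$
$b{\left(11,-3 \right)} 50 - 60 = \left(11 - 3\right) 50 - 60 = 8 \cdot 50 - 60 = 400 - 60 = 340$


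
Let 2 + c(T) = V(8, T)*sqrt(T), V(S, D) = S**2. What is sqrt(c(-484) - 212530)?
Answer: 2*sqrt(-53133 + 352*I) ≈ 1.5271 + 461.01*I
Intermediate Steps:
c(T) = -2 + 64*sqrt(T) (c(T) = -2 + 8**2*sqrt(T) = -2 + 64*sqrt(T))
sqrt(c(-484) - 212530) = sqrt((-2 + 64*sqrt(-484)) - 212530) = sqrt((-2 + 64*(22*I)) - 212530) = sqrt((-2 + 1408*I) - 212530) = sqrt(-212532 + 1408*I)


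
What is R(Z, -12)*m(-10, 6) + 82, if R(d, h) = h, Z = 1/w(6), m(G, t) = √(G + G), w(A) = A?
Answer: 82 - 24*I*√5 ≈ 82.0 - 53.666*I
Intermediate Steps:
m(G, t) = √2*√G (m(G, t) = √(2*G) = √2*√G)
Z = ⅙ (Z = 1/6 = 1*(⅙) = ⅙ ≈ 0.16667)
R(Z, -12)*m(-10, 6) + 82 = -12*√2*√(-10) + 82 = -12*√2*I*√10 + 82 = -24*I*√5 + 82 = 82 - 24*I*√5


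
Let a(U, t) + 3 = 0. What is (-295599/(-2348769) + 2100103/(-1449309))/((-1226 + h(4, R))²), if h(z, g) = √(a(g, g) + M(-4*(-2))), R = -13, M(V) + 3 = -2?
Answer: -375353544343/(1134697350207*(613 - I*√2)²) ≈ -8.803e-7 - 4.0618e-9*I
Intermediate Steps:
M(V) = -5 (M(V) = -3 - 2 = -5)
a(U, t) = -3 (a(U, t) = -3 + 0 = -3)
h(z, g) = 2*I*√2 (h(z, g) = √(-3 - 5) = √(-8) = 2*I*√2)
(-295599/(-2348769) + 2100103/(-1449309))/((-1226 + h(4, R))²) = (-295599/(-2348769) + 2100103/(-1449309))/((-1226 + 2*I*√2)²) = (-295599*(-1/2348769) + 2100103*(-1/1449309))/(-1226 + 2*I*√2)² = (98533/782923 - 2100103/1449309)/(-1226 + 2*I*√2)² = -1501414177372/(1134697350207*(-1226 + 2*I*√2)²)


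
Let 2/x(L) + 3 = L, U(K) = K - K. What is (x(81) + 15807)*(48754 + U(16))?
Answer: 30055573396/39 ≈ 7.7066e+8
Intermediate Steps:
U(K) = 0
x(L) = 2/(-3 + L)
(x(81) + 15807)*(48754 + U(16)) = (2/(-3 + 81) + 15807)*(48754 + 0) = (2/78 + 15807)*48754 = (2*(1/78) + 15807)*48754 = (1/39 + 15807)*48754 = (616474/39)*48754 = 30055573396/39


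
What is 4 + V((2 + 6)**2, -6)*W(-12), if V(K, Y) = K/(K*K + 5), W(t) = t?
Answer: 5212/1367 ≈ 3.8127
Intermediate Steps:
V(K, Y) = K/(5 + K**2) (V(K, Y) = K/(K**2 + 5) = K/(5 + K**2))
4 + V((2 + 6)**2, -6)*W(-12) = 4 + ((2 + 6)**2/(5 + ((2 + 6)**2)**2))*(-12) = 4 + (8**2/(5 + (8**2)**2))*(-12) = 4 + (64/(5 + 64**2))*(-12) = 4 + (64/(5 + 4096))*(-12) = 4 + (64/4101)*(-12) = 4 - 256/1367 = 5212/1367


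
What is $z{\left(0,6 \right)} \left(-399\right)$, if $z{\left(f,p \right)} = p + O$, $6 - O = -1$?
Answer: $-5187$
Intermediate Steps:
$O = 7$ ($O = 6 - -1 = 6 + 1 = 7$)
$z{\left(f,p \right)} = 7 + p$ ($z{\left(f,p \right)} = p + 7 = 7 + p$)
$z{\left(0,6 \right)} \left(-399\right) = \left(7 + 6\right) \left(-399\right) = 13 \left(-399\right) = -5187$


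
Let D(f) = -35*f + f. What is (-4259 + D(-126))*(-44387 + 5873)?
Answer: -962850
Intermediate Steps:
D(f) = -34*f
(-4259 + D(-126))*(-44387 + 5873) = (-4259 - 34*(-126))*(-44387 + 5873) = (-4259 + 4284)*(-38514) = 25*(-38514) = -962850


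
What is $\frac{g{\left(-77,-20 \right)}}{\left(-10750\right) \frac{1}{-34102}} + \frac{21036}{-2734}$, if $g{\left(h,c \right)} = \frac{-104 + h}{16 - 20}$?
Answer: $\frac{3992740777}{29390500} \approx 135.85$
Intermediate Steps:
$g{\left(h,c \right)} = 26 - \frac{h}{4}$ ($g{\left(h,c \right)} = \frac{-104 + h}{-4} = \left(-104 + h\right) \left(- \frac{1}{4}\right) = 26 - \frac{h}{4}$)
$\frac{g{\left(-77,-20 \right)}}{\left(-10750\right) \frac{1}{-34102}} + \frac{21036}{-2734} = \frac{26 - - \frac{77}{4}}{\left(-10750\right) \frac{1}{-34102}} + \frac{21036}{-2734} = \frac{26 + \frac{77}{4}}{\left(-10750\right) \left(- \frac{1}{34102}\right)} + 21036 \left(- \frac{1}{2734}\right) = \frac{181}{4 \cdot \frac{5375}{17051}} - \frac{10518}{1367} = \frac{181}{4} \cdot \frac{17051}{5375} - \frac{10518}{1367} = \frac{3086231}{21500} - \frac{10518}{1367} = \frac{3992740777}{29390500}$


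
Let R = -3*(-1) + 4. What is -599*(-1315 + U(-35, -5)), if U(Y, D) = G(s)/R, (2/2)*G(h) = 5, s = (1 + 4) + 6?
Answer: 5510800/7 ≈ 7.8726e+5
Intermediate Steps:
s = 11 (s = 5 + 6 = 11)
G(h) = 5
R = 7 (R = 3 + 4 = 7)
U(Y, D) = 5/7
-599*(-1315 + U(-35, -5)) = -599*(-1315 + 5/7) = -599*(-9200/7) = 5510800/7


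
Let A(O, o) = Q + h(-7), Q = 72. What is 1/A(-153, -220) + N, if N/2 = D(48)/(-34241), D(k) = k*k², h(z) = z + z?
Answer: -12794431/1985978 ≈ -6.4424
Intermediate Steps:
h(z) = 2*z
D(k) = k³
A(O, o) = 58 (A(O, o) = 72 + 2*(-7) = 72 - 14 = 58)
N = -221184/34241 (N = 2*(48³/(-34241)) = 2*(110592*(-1/34241)) = 2*(-110592/34241) = -221184/34241 ≈ -6.4596)
1/A(-153, -220) + N = 1/58 - 221184/34241 = -12794431/1985978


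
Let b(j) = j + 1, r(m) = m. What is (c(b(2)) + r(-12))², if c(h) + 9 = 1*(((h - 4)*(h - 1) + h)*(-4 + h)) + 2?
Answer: 400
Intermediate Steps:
b(j) = 1 + j
c(h) = -7 + (-4 + h)*(h + (-1 + h)*(-4 + h)) (c(h) = -9 + (1*(((h - 4)*(h - 1) + h)*(-4 + h)) + 2) = -9 + (1*(((-4 + h)*(-1 + h) + h)*(-4 + h)) + 2) = -9 + (1*(((-1 + h)*(-4 + h) + h)*(-4 + h)) + 2) = -9 + (1*((h + (-1 + h)*(-4 + h))*(-4 + h)) + 2) = -9 + (1*((-4 + h)*(h + (-1 + h)*(-4 + h))) + 2) = -9 + ((-4 + h)*(h + (-1 + h)*(-4 + h)) + 2) = -9 + (2 + (-4 + h)*(h + (-1 + h)*(-4 + h))) = -7 + (-4 + h)*(h + (-1 + h)*(-4 + h)))
(c(b(2)) + r(-12))² = ((-23 + (1 + 2)³ - 8*(1 + 2)² + 20*(1 + 2)) - 12)² = ((-23 + 3³ - 8*3² + 20*3) - 12)² = ((-23 + 27 - 8*9 + 60) - 12)² = ((-23 + 27 - 72 + 60) - 12)² = (-8 - 12)² = (-20)² = 400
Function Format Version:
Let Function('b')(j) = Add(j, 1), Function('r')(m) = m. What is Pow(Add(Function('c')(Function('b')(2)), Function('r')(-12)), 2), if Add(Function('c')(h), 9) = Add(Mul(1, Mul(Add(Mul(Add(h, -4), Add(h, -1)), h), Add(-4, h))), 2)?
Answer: 400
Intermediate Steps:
Function('b')(j) = Add(1, j)
Function('c')(h) = Add(-7, Mul(Add(-4, h), Add(h, Mul(Add(-1, h), Add(-4, h))))) (Function('c')(h) = Add(-9, Add(Mul(1, Mul(Add(Mul(Add(h, -4), Add(h, -1)), h), Add(-4, h))), 2)) = Add(-9, Add(Mul(1, Mul(Add(Mul(Add(-4, h), Add(-1, h)), h), Add(-4, h))), 2)) = Add(-9, Add(Mul(1, Mul(Add(Mul(Add(-1, h), Add(-4, h)), h), Add(-4, h))), 2)) = Add(-9, Add(Mul(1, Mul(Add(h, Mul(Add(-1, h), Add(-4, h))), Add(-4, h))), 2)) = Add(-9, Add(Mul(1, Mul(Add(-4, h), Add(h, Mul(Add(-1, h), Add(-4, h))))), 2)) = Add(-9, Add(Mul(Add(-4, h), Add(h, Mul(Add(-1, h), Add(-4, h)))), 2)) = Add(-9, Add(2, Mul(Add(-4, h), Add(h, Mul(Add(-1, h), Add(-4, h)))))) = Add(-7, Mul(Add(-4, h), Add(h, Mul(Add(-1, h), Add(-4, h))))))
Pow(Add(Function('c')(Function('b')(2)), Function('r')(-12)), 2) = Pow(Add(Add(-23, Pow(Add(1, 2), 3), Mul(-8, Pow(Add(1, 2), 2)), Mul(20, Add(1, 2))), -12), 2) = Pow(Add(Add(-23, Pow(3, 3), Mul(-8, Pow(3, 2)), Mul(20, 3)), -12), 2) = Pow(Add(Add(-23, 27, Mul(-8, 9), 60), -12), 2) = Pow(Add(Add(-23, 27, -72, 60), -12), 2) = Pow(Add(-8, -12), 2) = Pow(-20, 2) = 400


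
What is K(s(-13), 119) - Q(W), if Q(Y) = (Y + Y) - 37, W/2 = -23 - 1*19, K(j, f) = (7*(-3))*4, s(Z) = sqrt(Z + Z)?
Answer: 121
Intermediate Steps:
s(Z) = sqrt(2)*sqrt(Z) (s(Z) = sqrt(2*Z) = sqrt(2)*sqrt(Z))
K(j, f) = -84 (K(j, f) = -21*4 = -84)
W = -84 (W = 2*(-23 - 1*19) = 2*(-23 - 19) = 2*(-42) = -84)
Q(Y) = -37 + 2*Y (Q(Y) = 2*Y - 37 = -37 + 2*Y)
K(s(-13), 119) - Q(W) = -84 - (-37 + 2*(-84)) = -84 - (-37 - 168) = -84 - 1*(-205) = -84 + 205 = 121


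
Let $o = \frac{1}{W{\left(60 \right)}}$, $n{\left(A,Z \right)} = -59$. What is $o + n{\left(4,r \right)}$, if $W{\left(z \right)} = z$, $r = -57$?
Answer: $- \frac{3539}{60} \approx -58.983$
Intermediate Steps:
$o = \frac{1}{60} \approx 0.016667$
$o + n{\left(4,r \right)} = \frac{1}{60} - 59 = - \frac{3539}{60}$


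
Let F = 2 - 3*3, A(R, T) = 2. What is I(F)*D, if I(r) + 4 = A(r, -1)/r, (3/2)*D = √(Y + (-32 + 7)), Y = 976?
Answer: -20*√951/7 ≈ -88.109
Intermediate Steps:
D = 2*√951/3 (D = 2*√(976 + (-32 + 7))/3 = 2*√(976 - 25)/3 = 2*√951/3 ≈ 20.559)
F = -7 (F = 2 - 1*9 = 2 - 9 = -7)
I(r) = -4 + 2/r
I(F)*D = (-4 + 2/(-7))*(2*√951/3) = (-4 + 2*(-⅐))*(2*√951/3) = (-4 - 2/7)*(2*√951/3) = -20*√951/7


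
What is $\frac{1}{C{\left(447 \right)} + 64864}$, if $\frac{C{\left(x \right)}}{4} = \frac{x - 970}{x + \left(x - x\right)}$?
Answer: $\frac{447}{28992116} \approx 1.5418 \cdot 10^{-5}$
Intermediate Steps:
$C{\left(x \right)} = \frac{4 \left(-970 + x\right)}{x}$ ($C{\left(x \right)} = 4 \frac{x - 970}{x + \left(x - x\right)} = 4 \frac{-970 + x}{x + 0} = 4 \frac{-970 + x}{x} = \frac{4 \left(-970 + x\right)}{x}$)
$\frac{1}{C{\left(447 \right)} + 64864} = \frac{1}{\left(4 - \frac{3880}{447}\right) + 64864} = \frac{1}{- \frac{2092}{447} + 64864} = \frac{1}{\frac{28992116}{447}} = \frac{447}{28992116}$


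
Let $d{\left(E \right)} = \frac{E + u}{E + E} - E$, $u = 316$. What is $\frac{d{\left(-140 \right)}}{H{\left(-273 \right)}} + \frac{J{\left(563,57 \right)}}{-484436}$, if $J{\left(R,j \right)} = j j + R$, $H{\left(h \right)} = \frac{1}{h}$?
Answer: $- \frac{23040023143}{605545} \approx -38048.0$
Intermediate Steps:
$J{\left(R,j \right)} = R + j^{2}$ ($J{\left(R,j \right)} = j^{2} + R = R + j^{2}$)
$d{\left(E \right)} = - E + \frac{316 + E}{2 E}$ ($d{\left(E \right)} = \frac{E + 316}{E + E} - E = \frac{316 + E}{2 E} - E = - E + \frac{316 + E}{2 E}$)
$\frac{d{\left(-140 \right)}}{H{\left(-273 \right)}} + \frac{J{\left(563,57 \right)}}{-484436} = \frac{\frac{1}{2} - -140 + \frac{158}{-140}}{\frac{1}{-273}} + \frac{563 + 57^{2}}{-484436} = \frac{\frac{1}{2} + 140 + 158 \left(- \frac{1}{140}\right)}{- \frac{1}{273}} + \left(563 + 3249\right) \left(- \frac{1}{484436}\right) = \left(\frac{1}{2} + 140 - \frac{79}{70}\right) \left(-273\right) + 3812 \left(- \frac{1}{484436}\right) = \frac{4878}{35} \left(-273\right) - \frac{953}{121109} = - \frac{190242}{5} - \frac{953}{121109} = - \frac{23040023143}{605545}$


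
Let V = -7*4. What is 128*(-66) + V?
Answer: -8476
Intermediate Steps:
V = -28
128*(-66) + V = 128*(-66) - 28 = -8448 - 28 = -8476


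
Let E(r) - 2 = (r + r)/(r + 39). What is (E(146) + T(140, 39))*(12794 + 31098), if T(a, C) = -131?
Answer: -1034666116/185 ≈ -5.5928e+6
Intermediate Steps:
E(r) = 2 + 2*r/(39 + r) (E(r) = 2 + (r + r)/(r + 39) = 2 + (2*r)/(39 + r) = 2 + 2*r/(39 + r))
(E(146) + T(140, 39))*(12794 + 31098) = (2*(39 + 2*146)/(39 + 146) - 131)*(12794 + 31098) = (2*(39 + 292)/185 - 131)*43892 = (2*(1/185)*331 - 131)*43892 = (662/185 - 131)*43892 = -23573/185*43892 = -1034666116/185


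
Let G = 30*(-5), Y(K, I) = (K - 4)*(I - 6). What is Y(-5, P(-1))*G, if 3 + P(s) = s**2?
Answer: -10800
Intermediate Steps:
P(s) = -3 + s**2
Y(K, I) = (-6 + I)*(-4 + K) (Y(K, I) = (-4 + K)*(-6 + I) = (-6 + I)*(-4 + K))
G = -150
Y(-5, P(-1))*G = (24 - 6*(-5) - 4*(-3 + (-1)**2) + (-3 + (-1)**2)*(-5))*(-150) = (24 + 30 - 4*(-3 + 1) + (-3 + 1)*(-5))*(-150) = (24 + 30 - 4*(-2) - 2*(-5))*(-150) = (24 + 30 + 8 + 10)*(-150) = 72*(-150) = -10800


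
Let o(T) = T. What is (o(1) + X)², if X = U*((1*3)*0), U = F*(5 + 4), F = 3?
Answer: 1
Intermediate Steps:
U = 27 (U = 3*(5 + 4) = 3*9 = 27)
X = 0 (X = 27*((1*3)*0) = 27*(3*0) = 27*0 = 0)
(o(1) + X)² = (1 + 0)² = 1² = 1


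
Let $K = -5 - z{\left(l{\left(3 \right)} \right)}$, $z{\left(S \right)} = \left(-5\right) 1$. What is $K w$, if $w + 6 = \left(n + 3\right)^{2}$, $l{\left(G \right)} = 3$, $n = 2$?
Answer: $0$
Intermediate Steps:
$z{\left(S \right)} = -5$
$K = 0$ ($K = -5 - -5 = -5 + 5 = 0$)
$w = 19$ ($w = -6 + \left(2 + 3\right)^{2} = -6 + 5^{2} = -6 + 25 = 19$)
$K w = 0 \cdot 19 = 0$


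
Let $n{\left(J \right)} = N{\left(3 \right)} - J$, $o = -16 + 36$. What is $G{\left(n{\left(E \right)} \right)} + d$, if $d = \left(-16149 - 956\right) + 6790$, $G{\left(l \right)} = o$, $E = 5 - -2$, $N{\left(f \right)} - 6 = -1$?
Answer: $-10295$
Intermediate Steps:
$N{\left(f \right)} = 5$ ($N{\left(f \right)} = 6 - 1 = 5$)
$E = 7$ ($E = 5 + 2 = 7$)
$o = 20$
$n{\left(J \right)} = 5 - J$
$G{\left(l \right)} = 20$
$d = -10315$ ($d = -17105 + 6790 = -10315$)
$G{\left(n{\left(E \right)} \right)} + d = 20 - 10315 = -10295$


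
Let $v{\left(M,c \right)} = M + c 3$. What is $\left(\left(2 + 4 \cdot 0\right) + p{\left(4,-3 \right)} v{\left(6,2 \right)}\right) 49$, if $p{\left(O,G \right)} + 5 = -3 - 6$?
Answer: $-8134$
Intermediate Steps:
$p{\left(O,G \right)} = -14$ ($p{\left(O,G \right)} = -5 - 9 = -14$)
$v{\left(M,c \right)} = M + 3 c$
$\left(\left(2 + 4 \cdot 0\right) + p{\left(4,-3 \right)} v{\left(6,2 \right)}\right) 49 = \left(\left(2 + 4 \cdot 0\right) - 14 \left(6 + 3 \cdot 2\right)\right) 49 = \left(\left(2 + 0\right) - 14 \left(6 + 6\right)\right) 49 = \left(2 - 168\right) 49 = \left(-166\right) 49 = -8134$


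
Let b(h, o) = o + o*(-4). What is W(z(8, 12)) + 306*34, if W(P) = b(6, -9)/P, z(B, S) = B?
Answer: 83259/8 ≈ 10407.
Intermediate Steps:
b(h, o) = -3*o (b(h, o) = o - 4*o = -3*o)
W(P) = 27/P (W(P) = (-3*(-9))/P = 27/P)
W(z(8, 12)) + 306*34 = 27/8 + 306*34 = 27*(1/8) + 10404 = 27/8 + 10404 = 83259/8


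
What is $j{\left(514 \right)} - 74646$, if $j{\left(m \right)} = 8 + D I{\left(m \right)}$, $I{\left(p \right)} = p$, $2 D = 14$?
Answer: $-71040$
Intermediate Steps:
$D = 7$ ($D = \frac{1}{2} \cdot 14 = 7$)
$j{\left(m \right)} = 8 + 7 m$
$j{\left(514 \right)} - 74646 = \left(8 + 7 \cdot 514\right) - 74646 = \left(8 + 3598\right) - 74646 = 3606 - 74646 = -71040$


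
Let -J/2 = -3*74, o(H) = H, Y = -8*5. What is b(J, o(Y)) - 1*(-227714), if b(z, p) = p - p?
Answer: 227714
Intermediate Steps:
Y = -40
J = 444 (J = -(-6)*74 = -2*(-222) = 444)
b(z, p) = 0
b(J, o(Y)) - 1*(-227714) = 0 - 1*(-227714) = 0 + 227714 = 227714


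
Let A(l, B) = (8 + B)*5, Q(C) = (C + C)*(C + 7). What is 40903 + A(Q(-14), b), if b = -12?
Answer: 40883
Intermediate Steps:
Q(C) = 2*C*(7 + C) (Q(C) = (2*C)*(7 + C) = 2*C*(7 + C))
A(l, B) = 40 + 5*B
40903 + A(Q(-14), b) = 40903 + (40 + 5*(-12)) = 40903 + (40 - 60) = 40903 - 20 = 40883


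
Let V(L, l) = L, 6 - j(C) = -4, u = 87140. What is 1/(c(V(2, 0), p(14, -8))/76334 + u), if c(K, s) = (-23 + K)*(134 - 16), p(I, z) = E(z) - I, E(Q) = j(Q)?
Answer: 38167/3325871141 ≈ 1.1476e-5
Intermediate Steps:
j(C) = 10 (j(C) = 6 - 1*(-4) = 6 + 4 = 10)
E(Q) = 10
p(I, z) = 10 - I
c(K, s) = -2714 + 118*K (c(K, s) = (-23 + K)*118 = -2714 + 118*K)
1/(c(V(2, 0), p(14, -8))/76334 + u) = 1/((-2714 + 118*2)/76334 + 87140) = 1/((-2714 + 236)*(1/76334) + 87140) = 1/(-2478*1/76334 + 87140) = 1/(-1239/38167 + 87140) = 1/(3325871141/38167) = 38167/3325871141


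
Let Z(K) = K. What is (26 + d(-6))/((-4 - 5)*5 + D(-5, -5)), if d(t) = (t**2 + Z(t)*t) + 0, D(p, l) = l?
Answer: -49/25 ≈ -1.9600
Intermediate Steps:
d(t) = 2*t**2 (d(t) = (t**2 + t*t) + 0 = (t**2 + t**2) + 0 = 2*t**2 + 0 = 2*t**2)
(26 + d(-6))/((-4 - 5)*5 + D(-5, -5)) = (26 + 2*(-6)**2)/((-4 - 5)*5 - 5) = (26 + 2*36)/(-9*5 - 5) = (26 + 72)/(-45 - 5) = 98/(-50) = 98*(-1/50) = -49/25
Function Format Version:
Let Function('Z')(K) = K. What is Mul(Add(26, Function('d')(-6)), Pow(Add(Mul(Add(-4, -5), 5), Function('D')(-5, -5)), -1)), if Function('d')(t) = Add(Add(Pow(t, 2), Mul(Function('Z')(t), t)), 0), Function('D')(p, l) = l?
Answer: Rational(-49, 25) ≈ -1.9600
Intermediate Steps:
Function('d')(t) = Mul(2, Pow(t, 2)) (Function('d')(t) = Add(Add(Pow(t, 2), Mul(t, t)), 0) = Add(Add(Pow(t, 2), Pow(t, 2)), 0) = Add(Mul(2, Pow(t, 2)), 0) = Mul(2, Pow(t, 2)))
Mul(Add(26, Function('d')(-6)), Pow(Add(Mul(Add(-4, -5), 5), Function('D')(-5, -5)), -1)) = Mul(Add(26, Mul(2, Pow(-6, 2))), Pow(Add(Mul(Add(-4, -5), 5), -5), -1)) = Mul(Add(26, Mul(2, 36)), Pow(Add(Mul(-9, 5), -5), -1)) = Mul(Add(26, 72), Pow(Add(-45, -5), -1)) = Mul(98, Pow(-50, -1)) = Mul(98, Rational(-1, 50)) = Rational(-49, 25)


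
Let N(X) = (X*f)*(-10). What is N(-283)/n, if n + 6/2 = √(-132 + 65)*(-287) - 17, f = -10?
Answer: 566000/5519123 - 8122100*I*√67/5519123 ≈ 0.10255 - 12.046*I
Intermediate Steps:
N(X) = 100*X (N(X) = (X*(-10))*(-10) = -10*X*(-10) = 100*X)
n = -20 - 287*I*√67 (n = -3 + (√(-132 + 65)*(-287) - 17) = -3 + (√(-67)*(-287) - 17) = -3 + ((I*√67)*(-287) - 17) = -3 + (-287*I*√67 - 17) = -3 + (-17 - 287*I*√67) = -20 - 287*I*√67 ≈ -20.0 - 2349.2*I)
N(-283)/n = (100*(-283))/(-20 - 287*I*√67) = -28300/(-20 - 287*I*√67)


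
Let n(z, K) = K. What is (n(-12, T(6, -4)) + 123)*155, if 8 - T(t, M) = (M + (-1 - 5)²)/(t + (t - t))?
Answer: 58435/3 ≈ 19478.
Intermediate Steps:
T(t, M) = 8 - (36 + M)/t (T(t, M) = 8 - (M + (-1 - 5)²)/(t + (t - t)) = 8 - (M + (-6)²)/(t + 0) = 8 - (M + 36)/t = 8 - (36 + M)/t)
(n(-12, T(6, -4)) + 123)*155 = ((-36 - 1*(-4) + 8*6)/6 + 123)*155 = ((-36 + 4 + 48)/6 + 123)*155 = ((⅙)*16 + 123)*155 = (8/3 + 123)*155 = (377/3)*155 = 58435/3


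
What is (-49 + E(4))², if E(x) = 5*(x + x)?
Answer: 81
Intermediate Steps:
E(x) = 10*x (E(x) = 5*(2*x) = 10*x)
(-49 + E(4))² = (-49 + 10*4)² = (-49 + 40)² = (-9)² = 81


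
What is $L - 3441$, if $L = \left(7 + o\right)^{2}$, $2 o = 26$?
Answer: $-3041$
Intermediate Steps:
$o = 13$ ($o = \frac{1}{2} \cdot 26 = 13$)
$L = 400$ ($L = \left(7 + 13\right)^{2} = 20^{2} = 400$)
$L - 3441 = 400 - 3441 = -3041$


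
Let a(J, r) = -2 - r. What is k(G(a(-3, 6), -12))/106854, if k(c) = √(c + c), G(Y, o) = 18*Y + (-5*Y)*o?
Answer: 2*I*√78/53427 ≈ 0.00033061*I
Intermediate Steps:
G(Y, o) = 18*Y - 5*Y*o
k(c) = √2*√c (k(c) = √(2*c) = √2*√c)
k(G(a(-3, 6), -12))/106854 = (√2*√((-2 - 1*6)*(18 - 5*(-12))))/106854 = (√2*√((-2 - 6)*(18 + 60)))*(1/106854) = (√2*√(-8*78))*(1/106854) = (√2*√(-624))*(1/106854) = (√2*(4*I*√39))*(1/106854) = (4*I*√78)*(1/106854) = 2*I*√78/53427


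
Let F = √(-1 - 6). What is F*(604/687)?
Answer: 604*I*√7/687 ≈ 2.3261*I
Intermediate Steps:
F = I*√7 (F = √(-7) = I*√7 ≈ 2.6458*I)
F*(604/687) = (I*√7)*(604/687) = 604*I*√7/687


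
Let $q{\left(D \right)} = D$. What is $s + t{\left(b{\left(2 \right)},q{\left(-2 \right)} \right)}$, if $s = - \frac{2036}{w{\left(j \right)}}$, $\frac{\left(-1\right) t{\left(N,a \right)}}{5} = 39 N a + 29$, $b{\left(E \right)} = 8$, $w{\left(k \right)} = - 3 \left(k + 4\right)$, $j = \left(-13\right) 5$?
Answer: $\frac{542389}{183} \approx 2963.9$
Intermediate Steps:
$j = -65$
$w{\left(k \right)} = -12 - 3 k$ ($w{\left(k \right)} = - 3 \left(4 + k\right) = -12 - 3 k$)
$t{\left(N,a \right)} = -145 - 195 N a$ ($t{\left(N,a \right)} = - 5 \left(39 N a + 29\right) = - 5 \left(29 + 39 N a\right) = -145 - 195 N a$)
$s = - \frac{2036}{183}$ ($s = - \frac{2036}{-12 - -195} = - \frac{2036}{-12 + 195} = - \frac{2036}{183} \approx -11.126$)
$s + t{\left(b{\left(2 \right)},q{\left(-2 \right)} \right)} = - \frac{2036}{183} - \left(145 + 1560 \left(-2\right)\right) = - \frac{2036}{183} + \left(-145 + 3120\right) = - \frac{2036}{183} + 2975 = \frac{542389}{183}$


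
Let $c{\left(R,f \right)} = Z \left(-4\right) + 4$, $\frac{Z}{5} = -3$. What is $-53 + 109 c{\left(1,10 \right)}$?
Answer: $6923$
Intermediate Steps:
$Z = -15$ ($Z = 5 \left(-3\right) = -15$)
$c{\left(R,f \right)} = 64$ ($c{\left(R,f \right)} = \left(-15\right) \left(-4\right) + 4 = 60 + 4 = 64$)
$-53 + 109 c{\left(1,10 \right)} = -53 + 109 \cdot 64 = -53 + 6976 = 6923$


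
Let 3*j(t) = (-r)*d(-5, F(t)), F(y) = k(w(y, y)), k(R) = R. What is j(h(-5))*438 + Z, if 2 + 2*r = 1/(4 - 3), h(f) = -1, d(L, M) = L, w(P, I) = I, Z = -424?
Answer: -789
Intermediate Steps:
F(y) = y
r = -1/2 (r = -1 + 1/(2*(4 - 3)) = -1 + (1/2)/1 = -1 + (1/2)*1 = -1 + 1/2 = -1/2 ≈ -0.50000)
j(t) = -5/6 (j(t) = (-1*(-1/2)*(-5))/3 = ((1/2)*(-5))/3 = (1/3)*(-5/2) = -5/6)
j(h(-5))*438 + Z = -5/6*438 - 424 = -365 - 424 = -789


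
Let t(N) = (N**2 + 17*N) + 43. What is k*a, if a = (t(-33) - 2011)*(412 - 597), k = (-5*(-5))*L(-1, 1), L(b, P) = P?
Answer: 6660000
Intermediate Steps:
t(N) = 43 + N**2 + 17*N
k = 25 (k = -5*(-5)*1 = 25*1 = 25)
a = 266400 (a = ((43 + (-33)**2 + 17*(-33)) - 2011)*(412 - 597) = ((43 + 1089 - 561) - 2011)*(-185) = (571 - 2011)*(-185) = -1440*(-185) = 266400)
k*a = 25*266400 = 6660000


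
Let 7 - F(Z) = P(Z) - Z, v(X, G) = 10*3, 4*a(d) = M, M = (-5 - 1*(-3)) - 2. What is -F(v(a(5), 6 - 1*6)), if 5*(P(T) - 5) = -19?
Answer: -179/5 ≈ -35.800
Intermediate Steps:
P(T) = 6/5 (P(T) = 5 + (⅕)*(-19) = 5 - 19/5 = 6/5)
M = -4 (M = (-5 + 3) - 2 = -2 - 2 = -4)
a(d) = -1 (a(d) = (¼)*(-4) = -1)
v(X, G) = 30
F(Z) = 29/5 + Z (F(Z) = 7 - (6/5 - Z) = 7 + (-6/5 + Z) = 29/5 + Z)
-F(v(a(5), 6 - 1*6)) = -(29/5 + 30) = -1*179/5 = -179/5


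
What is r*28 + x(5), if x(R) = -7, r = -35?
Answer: -987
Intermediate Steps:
r*28 + x(5) = -35*28 - 7 = -980 - 7 = -987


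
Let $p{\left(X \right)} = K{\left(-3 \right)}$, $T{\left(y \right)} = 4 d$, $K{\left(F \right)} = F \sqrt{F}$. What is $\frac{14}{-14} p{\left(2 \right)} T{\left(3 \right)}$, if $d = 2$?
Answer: $24 i \sqrt{3} \approx 41.569 i$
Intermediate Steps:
$K{\left(F \right)} = F^{\frac{3}{2}}$
$T{\left(y \right)} = 8$ ($T{\left(y \right)} = 4 \cdot 2 = 8$)
$p{\left(X \right)} = - 3 i \sqrt{3}$ ($p{\left(X \right)} = \left(-3\right)^{\frac{3}{2}} = - 3 i \sqrt{3}$)
$\frac{14}{-14} p{\left(2 \right)} T{\left(3 \right)} = \frac{14}{-14} \left(- 3 i \sqrt{3}\right) 8 = 14 \left(- \frac{1}{14}\right) \left(- 3 i \sqrt{3}\right) 8 = - \left(-3\right) i \sqrt{3} \cdot 8 = 3 i \sqrt{3} \cdot 8 = 24 i \sqrt{3}$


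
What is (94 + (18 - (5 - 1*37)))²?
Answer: 20736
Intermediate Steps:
(94 + (18 - (5 - 1*37)))² = (94 + (18 - (5 - 37)))² = (94 + (18 - 1*(-32)))² = (94 + (18 + 32))² = (94 + 50)² = 144² = 20736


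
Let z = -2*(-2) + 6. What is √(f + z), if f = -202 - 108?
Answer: 10*I*√3 ≈ 17.32*I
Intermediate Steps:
f = -310
z = 10 (z = 4 + 6 = 10)
√(f + z) = √(-310 + 10) = √(-300) = 10*I*√3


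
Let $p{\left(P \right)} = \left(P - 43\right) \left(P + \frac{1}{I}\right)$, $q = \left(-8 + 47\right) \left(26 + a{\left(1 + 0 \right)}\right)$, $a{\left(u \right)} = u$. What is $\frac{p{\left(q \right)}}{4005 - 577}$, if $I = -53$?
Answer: $\frac{14091520}{45421} \approx 310.24$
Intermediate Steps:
$q = 1053$ ($q = \left(-8 + 47\right) \left(26 + \left(1 + 0\right)\right) = 39 \left(26 + 1\right) = 39 \cdot 27 = 1053$)
$p{\left(P \right)} = \left(-43 + P\right) \left(- \frac{1}{53} + P\right)$ ($p{\left(P \right)} = \left(P - 43\right) \left(P + \frac{1}{-53}\right) = \left(-43 + P\right) \left(P - \frac{1}{53}\right) = \left(-43 + P\right) \left(- \frac{1}{53} + P\right)$)
$\frac{p{\left(q \right)}}{4005 - 577} = \frac{\frac{43}{53} - \frac{1053}{53} + 1053 \left(-43 + 1053\right)}{4005 - 577} = \frac{\frac{43}{53} - \frac{1053}{53} + 1053 \cdot 1010}{3428} = \left(\frac{43}{53} - \frac{1053}{53} + 1063530\right) \frac{1}{3428} = \frac{56366080}{53} \cdot \frac{1}{3428} = \frac{14091520}{45421}$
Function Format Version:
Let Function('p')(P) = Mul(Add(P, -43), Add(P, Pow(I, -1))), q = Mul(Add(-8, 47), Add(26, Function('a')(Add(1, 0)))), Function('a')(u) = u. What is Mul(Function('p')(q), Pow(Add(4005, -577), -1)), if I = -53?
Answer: Rational(14091520, 45421) ≈ 310.24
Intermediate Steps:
q = 1053 (q = Mul(Add(-8, 47), Add(26, Add(1, 0))) = Mul(39, Add(26, 1)) = Mul(39, 27) = 1053)
Function('p')(P) = Mul(Add(-43, P), Add(Rational(-1, 53), P)) (Function('p')(P) = Mul(Add(P, -43), Add(P, Pow(-53, -1))) = Mul(Add(-43, P), Add(P, Rational(-1, 53))) = Mul(Add(-43, P), Add(Rational(-1, 53), P)))
Mul(Function('p')(q), Pow(Add(4005, -577), -1)) = Mul(Add(Rational(43, 53), Mul(Rational(-1, 53), 1053), Mul(1053, Add(-43, 1053))), Pow(Add(4005, -577), -1)) = Mul(Add(Rational(43, 53), Rational(-1053, 53), Mul(1053, 1010)), Pow(3428, -1)) = Mul(Add(Rational(43, 53), Rational(-1053, 53), 1063530), Rational(1, 3428)) = Mul(Rational(56366080, 53), Rational(1, 3428)) = Rational(14091520, 45421)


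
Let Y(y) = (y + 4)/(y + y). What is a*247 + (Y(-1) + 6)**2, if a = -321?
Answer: -317067/4 ≈ -79267.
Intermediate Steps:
Y(y) = (4 + y)/(2*y) (Y(y) = (4 + y)/((2*y)) = (4 + y)*(1/(2*y)) = (4 + y)/(2*y))
a*247 + (Y(-1) + 6)**2 = -321*247 + ((1/2)*(4 - 1)/(-1) + 6)**2 = -79287 + ((1/2)*(-1)*3 + 6)**2 = -79287 + (-3/2 + 6)**2 = -79287 + (9/2)**2 = -79287 + 81/4 = -317067/4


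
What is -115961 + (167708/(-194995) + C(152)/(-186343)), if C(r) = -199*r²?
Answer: -4212688202362209/36335953285 ≈ -1.1594e+5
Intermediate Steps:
-115961 + (167708/(-194995) + C(152)/(-186343)) = -115961 + (167708/(-194995) - 199*152²/(-186343)) = -115961 + (167708*(-1/194995) - 199*23104*(-1/186343)) = -115961 + (-167708/194995 - 4597696*(-1/186343)) = -115961 + (-167708/194995 + 4597696/186343) = -115961 + 865276519676/36335953285 = -4212688202362209/36335953285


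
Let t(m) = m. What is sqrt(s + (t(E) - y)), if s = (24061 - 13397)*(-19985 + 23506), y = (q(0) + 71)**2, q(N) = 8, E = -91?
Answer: 2*sqrt(9385403) ≈ 6127.1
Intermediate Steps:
y = 6241 (y = (8 + 71)**2 = 79**2 = 6241)
s = 37547944 (s = 10664*3521 = 37547944)
sqrt(s + (t(E) - y)) = sqrt(37547944 + (-91 - 1*6241)) = sqrt(37547944 + (-91 - 6241)) = sqrt(37547944 - 6332) = sqrt(37541612) = 2*sqrt(9385403)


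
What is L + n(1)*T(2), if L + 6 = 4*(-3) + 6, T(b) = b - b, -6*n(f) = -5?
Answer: -12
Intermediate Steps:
n(f) = ⅚ (n(f) = -⅙*(-5) = ⅚)
T(b) = 0
L = -12 (L = -6 + (4*(-3) + 6) = -6 + (-12 + 6) = -6 - 6 = -12)
L + n(1)*T(2) = -12 + (⅚)*0 = -12 + 0 = -12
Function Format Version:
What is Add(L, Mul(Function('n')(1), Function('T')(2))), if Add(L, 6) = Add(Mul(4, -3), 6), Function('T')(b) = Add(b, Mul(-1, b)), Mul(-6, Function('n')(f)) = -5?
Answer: -12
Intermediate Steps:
Function('n')(f) = Rational(5, 6) (Function('n')(f) = Mul(Rational(-1, 6), -5) = Rational(5, 6))
Function('T')(b) = 0
L = -12 (L = Add(-6, Add(Mul(4, -3), 6)) = Add(-6, Add(-12, 6)) = Add(-6, -6) = -12)
Add(L, Mul(Function('n')(1), Function('T')(2))) = Add(-12, Mul(Rational(5, 6), 0)) = Add(-12, 0) = -12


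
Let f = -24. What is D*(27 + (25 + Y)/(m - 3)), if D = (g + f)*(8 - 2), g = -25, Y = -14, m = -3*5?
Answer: -23275/3 ≈ -7758.3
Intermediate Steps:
m = -15
D = -294 (D = (-25 - 24)*(8 - 2) = -49*6 = -294)
D*(27 + (25 + Y)/(m - 3)) = -294*(27 + (25 - 14)/(-15 - 3)) = -294*(27 + 11/(-18)) = -294*(27 + 11*(-1/18)) = -294*(27 - 11/18) = -294*475/18 = -23275/3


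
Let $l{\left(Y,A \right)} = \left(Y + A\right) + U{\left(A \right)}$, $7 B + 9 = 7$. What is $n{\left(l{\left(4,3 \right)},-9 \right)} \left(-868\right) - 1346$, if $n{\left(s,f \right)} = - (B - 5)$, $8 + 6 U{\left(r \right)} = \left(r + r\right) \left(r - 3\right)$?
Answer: $-5934$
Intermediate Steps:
$U{\left(r \right)} = - \frac{4}{3} + \frac{r \left(-3 + r\right)}{3}$ ($U{\left(r \right)} = - \frac{4}{3} + \frac{\left(r + r\right) \left(r - 3\right)}{6} = - \frac{4}{3} + \frac{2 r \left(-3 + r\right)}{6} = - \frac{4}{3} + \frac{r \left(-3 + r\right)}{3}$)
$B = - \frac{2}{7}$ ($B = - \frac{9}{7} + \frac{1}{7} \cdot 7 = - \frac{9}{7} + 1 = - \frac{2}{7} \approx -0.28571$)
$l{\left(Y,A \right)} = - \frac{4}{3} + Y + \frac{A^{2}}{3}$ ($l{\left(Y,A \right)} = \left(Y + A\right) - \left(\frac{4}{3} + A - \frac{A^{2}}{3}\right) = \left(A + Y\right) - \left(\frac{4}{3} + A - \frac{A^{2}}{3}\right) = - \frac{4}{3} + Y + \frac{A^{2}}{3}$)
$n{\left(s,f \right)} = \frac{37}{7}$ ($n{\left(s,f \right)} = - (- \frac{2}{7} - 5) = \left(-1\right) \left(- \frac{37}{7}\right) = \frac{37}{7}$)
$n{\left(l{\left(4,3 \right)},-9 \right)} \left(-868\right) - 1346 = \frac{37}{7} \left(-868\right) - 1346 = -4588 - 1346 = -5934$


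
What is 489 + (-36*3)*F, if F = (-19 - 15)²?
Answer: -124359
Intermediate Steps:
F = 1156 (F = (-34)² = 1156)
489 + (-36*3)*F = 489 - 36*3*1156 = 489 - 108*1156 = 489 - 124848 = -124359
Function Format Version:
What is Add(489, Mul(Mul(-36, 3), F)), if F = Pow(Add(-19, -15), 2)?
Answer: -124359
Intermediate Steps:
F = 1156 (F = Pow(-34, 2) = 1156)
Add(489, Mul(Mul(-36, 3), F)) = Add(489, Mul(Mul(-36, 3), 1156)) = Add(489, Mul(-108, 1156)) = Add(489, -124848) = -124359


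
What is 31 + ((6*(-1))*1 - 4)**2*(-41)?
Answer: -4069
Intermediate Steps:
31 + ((6*(-1))*1 - 4)**2*(-41) = 31 + (-6*1 - 4)**2*(-41) = 31 + (-6 - 4)**2*(-41) = 31 + (-10)**2*(-41) = 31 + 100*(-41) = 31 - 4100 = -4069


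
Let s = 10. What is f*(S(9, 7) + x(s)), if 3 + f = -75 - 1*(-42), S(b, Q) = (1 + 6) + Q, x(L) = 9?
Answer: -828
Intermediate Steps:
S(b, Q) = 7 + Q
f = -36 (f = -3 + (-75 - 1*(-42)) = -3 + (-75 + 42) = -3 - 33 = -36)
f*(S(9, 7) + x(s)) = -36*((7 + 7) + 9) = -36*(14 + 9) = -36*23 = -828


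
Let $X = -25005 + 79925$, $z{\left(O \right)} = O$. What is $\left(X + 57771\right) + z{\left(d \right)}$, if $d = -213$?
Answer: $112478$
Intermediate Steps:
$X = 54920$
$\left(X + 57771\right) + z{\left(d \right)} = \left(54920 + 57771\right) - 213 = 112691 - 213 = 112478$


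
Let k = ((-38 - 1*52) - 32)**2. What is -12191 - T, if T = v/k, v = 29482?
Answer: -90740163/7442 ≈ -12193.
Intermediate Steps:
k = 14884 (k = ((-38 - 52) - 32)**2 = (-90 - 32)**2 = (-122)**2 = 14884)
T = 14741/7442 (T = 29482/14884 = 29482*(1/14884) = 14741/7442 ≈ 1.9808)
-12191 - T = -12191 - 1*14741/7442 = -12191 - 14741/7442 = -90740163/7442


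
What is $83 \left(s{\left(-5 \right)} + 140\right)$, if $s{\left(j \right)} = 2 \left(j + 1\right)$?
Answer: $10956$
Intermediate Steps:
$s{\left(j \right)} = 2 + 2 j$ ($s{\left(j \right)} = 2 \left(1 + j\right) = 2 + 2 j$)
$83 \left(s{\left(-5 \right)} + 140\right) = 83 \left(\left(2 + 2 \left(-5\right)\right) + 140\right) = 83 \left(\left(2 - 10\right) + 140\right) = 83 \left(-8 + 140\right) = 83 \cdot 132 = 10956$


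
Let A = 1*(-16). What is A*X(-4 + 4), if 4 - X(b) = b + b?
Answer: -64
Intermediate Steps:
A = -16
X(b) = 4 - 2*b (X(b) = 4 - (b + b) = 4 - 2*b)
A*X(-4 + 4) = -16*(4 - 2*(-4 + 4)) = -16*(4 - 2*0) = -16*(4 + 0) = -16*4 = -64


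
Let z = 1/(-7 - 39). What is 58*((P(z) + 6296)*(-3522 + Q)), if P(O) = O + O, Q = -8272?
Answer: -99055517964/23 ≈ -4.3068e+9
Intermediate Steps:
z = -1/46 (z = 1/(-46) = -1/46 ≈ -0.021739)
P(O) = 2*O
58*((P(z) + 6296)*(-3522 + Q)) = 58*((2*(-1/46) + 6296)*(-3522 - 8272)) = 58*((-1/23 + 6296)*(-11794)) = 58*((144807/23)*(-11794)) = 58*(-1707853758/23) = -99055517964/23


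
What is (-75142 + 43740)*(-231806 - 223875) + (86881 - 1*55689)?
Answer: 14309325954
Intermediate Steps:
(-75142 + 43740)*(-231806 - 223875) + (86881 - 1*55689) = -31402*(-455681) + (86881 - 55689) = 14309294762 + 31192 = 14309325954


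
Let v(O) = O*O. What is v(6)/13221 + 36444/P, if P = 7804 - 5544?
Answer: 118463/7345 ≈ 16.128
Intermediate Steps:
P = 2260
v(O) = O²
v(6)/13221 + 36444/P = 6²/13221 + 36444/2260 = 36*(1/13221) + 36444*(1/2260) = 4/1469 + 9111/565 = 118463/7345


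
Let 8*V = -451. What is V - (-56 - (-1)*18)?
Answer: -147/8 ≈ -18.375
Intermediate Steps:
V = -451/8 (V = (1/8)*(-451) = -451/8 ≈ -56.375)
V - (-56 - (-1)*18) = -451/8 - (-56 - (-1)*18) = -451/8 - (-56 - 1*(-18)) = -451/8 - (-56 + 18) = -451/8 - 1*(-38) = -451/8 + 38 = -147/8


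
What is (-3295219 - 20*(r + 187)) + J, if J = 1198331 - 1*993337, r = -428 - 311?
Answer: -3079185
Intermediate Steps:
r = -739
J = 204994 (J = 1198331 - 993337 = 204994)
(-3295219 - 20*(r + 187)) + J = (-3295219 - 20*(-739 + 187)) + 204994 = (-3295219 - 20*(-552)) + 204994 = (-3295219 + 11040) + 204994 = -3284179 + 204994 = -3079185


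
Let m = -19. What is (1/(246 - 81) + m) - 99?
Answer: -19469/165 ≈ -117.99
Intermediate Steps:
(1/(246 - 81) + m) - 99 = (1/(246 - 81) - 19) - 99 = (1/165 - 19) - 99 = -3134/165 - 99 = -19469/165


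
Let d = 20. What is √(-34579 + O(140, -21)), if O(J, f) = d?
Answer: I*√34559 ≈ 185.9*I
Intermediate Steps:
O(J, f) = 20
√(-34579 + O(140, -21)) = √(-34579 + 20) = √(-34559) = I*√34559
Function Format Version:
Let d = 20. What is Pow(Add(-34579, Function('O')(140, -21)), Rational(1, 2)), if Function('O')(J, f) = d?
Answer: Mul(I, Pow(34559, Rational(1, 2))) ≈ Mul(185.90, I)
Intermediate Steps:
Function('O')(J, f) = 20
Pow(Add(-34579, Function('O')(140, -21)), Rational(1, 2)) = Pow(Add(-34579, 20), Rational(1, 2)) = Pow(-34559, Rational(1, 2)) = Mul(I, Pow(34559, Rational(1, 2)))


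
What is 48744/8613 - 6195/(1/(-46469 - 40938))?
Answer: 518202456721/957 ≈ 5.4149e+8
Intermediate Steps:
48744/8613 - 6195/(1/(-46469 - 40938)) = 48744*(1/8613) - 6195/(1/(-87407)) = 5416/957 - 6195/(-1/87407) = 5416/957 - 6195*(-87407) = 5416/957 + 541486365 = 518202456721/957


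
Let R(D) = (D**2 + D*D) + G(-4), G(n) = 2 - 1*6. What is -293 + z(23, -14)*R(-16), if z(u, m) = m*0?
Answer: -293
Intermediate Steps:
G(n) = -4 (G(n) = 2 - 6 = -4)
R(D) = -4 + 2*D**2 (R(D) = (D**2 + D*D) - 4 = (D**2 + D**2) - 4 = 2*D**2 - 4 = -4 + 2*D**2)
z(u, m) = 0
-293 + z(23, -14)*R(-16) = -293 + 0*(-4 + 2*(-16)**2) = -293 + 0*(-4 + 2*256) = -293 + 0*(-4 + 512) = -293 + 0*508 = -293 + 0 = -293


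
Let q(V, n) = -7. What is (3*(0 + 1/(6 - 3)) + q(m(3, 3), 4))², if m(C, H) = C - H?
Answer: 36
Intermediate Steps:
(3*(0 + 1/(6 - 3)) + q(m(3, 3), 4))² = (3*(0 + 1/(6 - 3)) - 7)² = (3*(0 + 1/3) - 7)² = (3*(0 + ⅓) - 7)² = (3*(⅓) - 7)² = (1 - 7)² = (-6)² = 36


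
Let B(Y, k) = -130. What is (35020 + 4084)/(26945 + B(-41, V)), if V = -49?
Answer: 39104/26815 ≈ 1.4583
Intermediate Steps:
(35020 + 4084)/(26945 + B(-41, V)) = (35020 + 4084)/(26945 - 130) = 39104/26815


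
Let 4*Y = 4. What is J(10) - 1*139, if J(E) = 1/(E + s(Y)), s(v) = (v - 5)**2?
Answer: -3613/26 ≈ -138.96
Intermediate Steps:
Y = 1 (Y = (1/4)*4 = 1)
s(v) = (-5 + v)**2
J(E) = 1/(16 + E) (J(E) = 1/(E + (-5 + 1)**2) = 1/(E + (-4)**2) = 1/(E + 16) = 1/(16 + E))
J(10) - 1*139 = 1/(16 + 10) - 1*139 = 1/26 - 139 = -3613/26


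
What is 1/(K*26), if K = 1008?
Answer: 1/26208 ≈ 3.8156e-5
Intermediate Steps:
1/(K*26) = 1/(1008*26) = 1/26208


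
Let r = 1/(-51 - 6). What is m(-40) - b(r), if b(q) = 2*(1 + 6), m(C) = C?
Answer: -54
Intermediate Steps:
r = -1/57 (r = 1/(-57) = -1/57 ≈ -0.017544)
b(q) = 14 (b(q) = 2*7 = 14)
m(-40) - b(r) = -40 - 1*14 = -40 - 14 = -54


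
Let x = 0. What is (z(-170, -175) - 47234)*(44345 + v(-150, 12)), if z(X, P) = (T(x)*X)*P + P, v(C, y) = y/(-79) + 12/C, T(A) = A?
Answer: -4152123694053/1975 ≈ -2.1023e+9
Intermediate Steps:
v(C, y) = 12/C - y/79 (v(C, y) = y*(-1/79) + 12/C = -y/79 + 12/C = 12/C - y/79)
z(X, P) = P (z(X, P) = (0*X)*P + P = 0*P + P = 0 + P = P)
(z(-170, -175) - 47234)*(44345 + v(-150, 12)) = (-175 - 47234)*(44345 + (12/(-150) - 1/79*12)) = -47409*(44345 + (12*(-1/150) - 12/79)) = -47409*(44345 + (-2/25 - 12/79)) = -47409*(44345 - 458/1975) = -47409*87580917/1975 = -4152123694053/1975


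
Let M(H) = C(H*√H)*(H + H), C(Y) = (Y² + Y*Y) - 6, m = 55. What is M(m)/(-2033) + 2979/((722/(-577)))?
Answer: -1574790401/77254 ≈ -20385.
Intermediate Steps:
C(Y) = -6 + 2*Y² (C(Y) = (Y² + Y²) - 6 = 2*Y² - 6 = -6 + 2*Y²)
M(H) = 2*H*(-6 + 2*H³) (M(H) = (-6 + 2*(H*√H)²)*(H + H) = (-6 + 2*(H^(3/2))²)*(2*H) = (-6 + 2*H³)*(2*H) = 2*H*(-6 + 2*H³))
M(m)/(-2033) + 2979/((722/(-577))) = (4*55*(-3 + 55³))/(-2033) + 2979/((722/(-577))) = (4*55*(-3 + 166375))*(-1/2033) + 2979/((722*(-1/577))) = (4*55*166372)*(-1/2033) + 2979/(-722/577) = 36601840*(-1/2033) + 2979*(-577/722) = -36601840/2033 - 1718883/722 = -1574790401/77254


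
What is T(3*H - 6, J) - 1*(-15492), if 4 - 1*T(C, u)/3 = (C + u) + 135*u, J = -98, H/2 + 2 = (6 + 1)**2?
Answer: 54660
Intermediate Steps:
H = 94 (H = -4 + 2*(6 + 1)**2 = -4 + 2*7**2 = -4 + 2*49 = -4 + 98 = 94)
T(C, u) = 12 - 408*u - 3*C (T(C, u) = 12 - 3*((C + u) + 135*u) = 12 - 3*(C + 136*u) = 12 + (-408*u - 3*C) = 12 - 408*u - 3*C)
T(3*H - 6, J) - 1*(-15492) = (12 - 408*(-98) - 3*(3*94 - 6)) - 1*(-15492) = (12 + 39984 - 3*(282 - 6)) + 15492 = (12 + 39984 - 3*276) + 15492 = (12 + 39984 - 828) + 15492 = 39168 + 15492 = 54660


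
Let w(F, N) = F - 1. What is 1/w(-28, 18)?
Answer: -1/29 ≈ -0.034483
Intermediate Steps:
w(F, N) = -1 + F
1/w(-28, 18) = 1/(-1 - 28) = 1/(-29) = -1/29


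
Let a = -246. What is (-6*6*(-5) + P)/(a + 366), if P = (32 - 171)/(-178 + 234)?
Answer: 9941/6720 ≈ 1.4793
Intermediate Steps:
P = -139/56 ≈ -2.4821
(-6*6*(-5) + P)/(a + 366) = (-6*6*(-5) - 139/56)/(-246 + 366) = (-36*(-5) - 139/56)/120 = (180 - 139/56)*(1/120) = (9941/56)*(1/120) = 9941/6720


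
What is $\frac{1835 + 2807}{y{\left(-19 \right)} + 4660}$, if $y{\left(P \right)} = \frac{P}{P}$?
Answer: $\frac{4642}{4661} \approx 0.99592$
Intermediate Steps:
$y{\left(P \right)} = 1$
$\frac{1835 + 2807}{y{\left(-19 \right)} + 4660} = \frac{1835 + 2807}{1 + 4660} = \frac{4642}{4661}$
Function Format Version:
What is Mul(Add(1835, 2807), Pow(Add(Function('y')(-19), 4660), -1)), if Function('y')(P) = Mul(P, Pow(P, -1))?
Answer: Rational(4642, 4661) ≈ 0.99592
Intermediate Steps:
Function('y')(P) = 1
Mul(Add(1835, 2807), Pow(Add(Function('y')(-19), 4660), -1)) = Mul(Add(1835, 2807), Pow(Add(1, 4660), -1)) = Mul(4642, Pow(4661, -1)) = Mul(4642, Rational(1, 4661)) = Rational(4642, 4661)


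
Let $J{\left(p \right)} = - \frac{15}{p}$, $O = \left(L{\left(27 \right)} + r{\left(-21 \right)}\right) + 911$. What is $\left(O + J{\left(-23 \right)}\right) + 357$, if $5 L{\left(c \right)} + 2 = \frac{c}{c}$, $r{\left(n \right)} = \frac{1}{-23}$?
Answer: $\frac{145867}{115} \approx 1268.4$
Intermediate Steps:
$r{\left(n \right)} = - \frac{1}{23}$
$L{\left(c \right)} = - \frac{1}{5}$ ($L{\left(c \right)} = - \frac{2}{5} + \frac{c \frac{1}{c}}{5} = - \frac{2}{5} + \frac{1}{5} \cdot 1 = - \frac{2}{5} + \frac{1}{5} = - \frac{1}{5}$)
$O = \frac{104737}{115}$ ($O = \left(- \frac{1}{5} - \frac{1}{23}\right) + 911 = - \frac{28}{115} + 911 = \frac{104737}{115} \approx 910.76$)
$\left(O + J{\left(-23 \right)}\right) + 357 = \left(\frac{104737}{115} - \frac{15}{-23}\right) + 357 = \left(\frac{104737}{115} - - \frac{15}{23}\right) + 357 = \left(\frac{104737}{115} + \frac{15}{23}\right) + 357 = \frac{104812}{115} + 357 = \frac{145867}{115}$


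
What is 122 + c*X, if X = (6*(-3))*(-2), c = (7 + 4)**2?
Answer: 4478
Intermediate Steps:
c = 121 (c = 11**2 = 121)
X = 36 (X = -18*(-2) = 36)
122 + c*X = 122 + 121*36 = 122 + 4356 = 4478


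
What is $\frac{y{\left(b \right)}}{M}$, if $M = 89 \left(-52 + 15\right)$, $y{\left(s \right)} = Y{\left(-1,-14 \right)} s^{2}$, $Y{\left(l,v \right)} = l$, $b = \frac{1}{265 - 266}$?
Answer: $\frac{1}{3293} \approx 0.00030367$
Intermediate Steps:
$b = -1$ ($b = \frac{1}{-1} = -1$)
$y{\left(s \right)} = - s^{2}$
$M = -3293$ ($M = 89 \left(-37\right) = -3293$)
$\frac{y{\left(b \right)}}{M} = \frac{\left(-1\right) \left(-1\right)^{2}}{-3293} = \left(-1\right) 1 \left(- \frac{1}{3293}\right) = \left(-1\right) \left(- \frac{1}{3293}\right) = \frac{1}{3293}$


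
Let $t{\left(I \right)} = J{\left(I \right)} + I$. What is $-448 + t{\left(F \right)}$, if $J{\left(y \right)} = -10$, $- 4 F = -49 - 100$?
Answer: $- \frac{1683}{4} \approx -420.75$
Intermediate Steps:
$F = \frac{149}{4}$ ($F = - \frac{-49 - 100}{4} = \left(- \frac{1}{4}\right) \left(-149\right) = \frac{149}{4} \approx 37.25$)
$t{\left(I \right)} = -10 + I$
$-448 + t{\left(F \right)} = -448 + \left(-10 + \frac{149}{4}\right) = -448 + \frac{109}{4} = - \frac{1683}{4}$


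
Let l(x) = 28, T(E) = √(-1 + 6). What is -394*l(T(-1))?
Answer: -11032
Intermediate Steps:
T(E) = √5
-394*l(T(-1)) = -394*28 = -11032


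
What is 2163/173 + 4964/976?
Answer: 742465/42212 ≈ 17.589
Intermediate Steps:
2163/173 + 4964/976 = 2163*(1/173) + 4964*(1/976) = 2163/173 + 1241/244 = 742465/42212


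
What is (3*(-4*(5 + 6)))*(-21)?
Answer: 2772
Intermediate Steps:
(3*(-4*(5 + 6)))*(-21) = (3*(-4*11))*(-21) = (3*(-44))*(-21) = -132*(-21) = 2772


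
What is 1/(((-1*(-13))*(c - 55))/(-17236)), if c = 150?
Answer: -17236/1235 ≈ -13.956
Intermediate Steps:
1/(((-1*(-13))*(c - 55))/(-17236)) = 1/(((-1*(-13))*(150 - 55))/(-17236)) = 1/((13*95)*(-1/17236)) = 1/(1235*(-1/17236)) = 1/(-1235/17236) = -17236/1235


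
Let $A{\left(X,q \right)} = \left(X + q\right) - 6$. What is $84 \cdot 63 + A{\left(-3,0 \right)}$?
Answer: $5283$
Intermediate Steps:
$A{\left(X,q \right)} = -6 + X + q$
$84 \cdot 63 + A{\left(-3,0 \right)} = 84 \cdot 63 - 9 = 5292 - 9 = 5283$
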